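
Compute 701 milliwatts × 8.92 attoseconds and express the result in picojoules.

0.00000625292 picojoules

701 × 10^-3 × 8.92 × 10^-18 = 6252.92 × 10^-21 J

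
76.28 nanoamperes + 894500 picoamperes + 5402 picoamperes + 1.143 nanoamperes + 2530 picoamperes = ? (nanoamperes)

In nanoamperes:
  76.28 nanoamperes → 76.28
  894500 picoamperes = 894500e-3 nanoamperes = 894.5
  5402 picoamperes = 5402e-3 nanoamperes = 5.402
  1.143 nanoamperes → 1.143
  2530 picoamperes = 2530e-3 nanoamperes = 2.53
Sum: 76.28 + 894.5 + 5.402 + 1.143 + 2.53 = 979.855

979.855 nanoamperes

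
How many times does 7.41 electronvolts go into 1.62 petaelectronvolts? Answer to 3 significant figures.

(1.62e15) / (7.41) = 0.2186e15

219000000000000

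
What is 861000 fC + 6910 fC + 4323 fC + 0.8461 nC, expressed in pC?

1718.333 pC

In pC:
  861000 fC = 861000 × 10^-3 pC = 861
  6910 fC = 6910 × 10^-3 pC = 6.91
  4323 fC = 4323 × 10^-3 pC = 4.323
  0.8461 nC = 0.8461 × 10^3 pC = 846.1
Sum: 861 + 6.91 + 4.323 + 846.1 = 1718.333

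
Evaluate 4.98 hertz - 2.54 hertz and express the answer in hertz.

In hertz:
  4.98 hertz → 4.98
  2.54 hertz → 2.54
Difference: 4.98 - 2.54 = 2.44

2.44 hertz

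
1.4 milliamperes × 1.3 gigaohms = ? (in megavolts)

1.4e-3 × 1.3e9 = 1.82e6 V

1.82 megavolts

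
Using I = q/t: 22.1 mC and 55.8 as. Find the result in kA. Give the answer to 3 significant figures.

396000000000 kA

(22.1 × 10⁻³) / (55.8 × 10⁻¹⁸) = 0.39606 × 10¹⁵ A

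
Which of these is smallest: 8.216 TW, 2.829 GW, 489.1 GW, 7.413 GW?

8.216 TW = 8216000000000 W
2.829 GW = 2829000000 W
489.1 GW = 489100000000 W
7.413 GW = 7413000000 W

2.829 GW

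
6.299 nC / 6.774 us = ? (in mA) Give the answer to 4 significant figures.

(6.299e-9) / (6.774e-6) = 0.929879e-3 A

0.9299 mA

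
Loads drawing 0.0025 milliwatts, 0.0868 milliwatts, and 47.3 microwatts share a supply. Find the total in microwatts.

In microwatts:
  0.0025 milliwatts = 0.0025 × 10³ microwatts = 2.5
  0.0868 milliwatts = 0.0868 × 10³ microwatts = 86.8
  47.3 microwatts → 47.3
Sum: 2.5 + 86.8 + 47.3 = 136.6

136.6 microwatts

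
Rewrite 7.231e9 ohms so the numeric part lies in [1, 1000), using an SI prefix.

7.231 gigaohms

= 7.231e9 ohms; 1e9 is giga.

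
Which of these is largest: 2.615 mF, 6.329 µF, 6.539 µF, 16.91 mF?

16.91 mF

2.615 mF = 0.002615 F
6.329 µF = 0.000006329 F
6.539 µF = 0.000006539 F
16.91 mF = 0.01691 F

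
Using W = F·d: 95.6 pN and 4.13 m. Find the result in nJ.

95.6 × 10⁻¹² × 4.13 = 394.828 × 10⁻¹² J

0.394828 nJ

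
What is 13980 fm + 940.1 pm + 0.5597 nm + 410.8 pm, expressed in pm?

In pm:
  13980 fm = 13980e-3 pm = 13.98
  940.1 pm → 940.1
  0.5597 nm = 0.5597e3 pm = 559.7
  410.8 pm → 410.8
Sum: 13.98 + 940.1 + 559.7 + 410.8 = 1924.58

1924.58 pm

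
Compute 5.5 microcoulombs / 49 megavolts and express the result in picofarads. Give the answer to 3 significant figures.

(5.5 × 10^-6) / (49 × 10^6) = 0.11224 × 10^-12 F

0.112 picofarads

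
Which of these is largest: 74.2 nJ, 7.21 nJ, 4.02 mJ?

4.02 mJ

74.2 nJ = 0.0000000742 J
7.21 nJ = 0.00000000721 J
4.02 mJ = 0.00402 J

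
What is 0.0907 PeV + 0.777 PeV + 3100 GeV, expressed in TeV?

870.8 TeV

In TeV:
  0.0907 PeV = 0.0907 × 10^3 TeV = 90.7
  0.777 PeV = 0.777 × 10^3 TeV = 777
  3100 GeV = 3100 × 10^-3 TeV = 3.1
Sum: 90.7 + 777 + 3.1 = 870.8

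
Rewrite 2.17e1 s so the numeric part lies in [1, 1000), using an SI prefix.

= 21.7 s; mantissa already in [1, 1000).

21.7 s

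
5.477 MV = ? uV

mega = 10⁶, micro = 10⁻⁶; factor is 10¹².
5.477 × 10¹² = 5477000000000

5477000000000 uV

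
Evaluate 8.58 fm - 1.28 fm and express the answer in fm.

7.3 fm

In fm:
  8.58 fm → 8.58
  1.28 fm → 1.28
Difference: 8.58 - 1.28 = 7.3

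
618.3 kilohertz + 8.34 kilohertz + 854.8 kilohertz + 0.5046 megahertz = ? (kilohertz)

1986.04 kilohertz

In kilohertz:
  618.3 kilohertz → 618.3
  8.34 kilohertz → 8.34
  854.8 kilohertz → 854.8
  0.5046 megahertz = 0.5046 × 10^3 kilohertz = 504.6
Sum: 618.3 + 8.34 + 854.8 + 504.6 = 1986.04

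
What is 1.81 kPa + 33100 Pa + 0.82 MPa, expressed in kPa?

In kPa:
  1.81 kPa → 1.81
  33100 Pa = 33100e-3 kPa = 33.1
  0.82 MPa = 0.82e3 kPa = 820
Sum: 1.81 + 33.1 + 820 = 854.91

854.91 kPa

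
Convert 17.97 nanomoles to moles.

nano = 1e-9, (no prefix) = 1e0; factor is 1e-9.
17.97 × 1e-9 = 0.00000001797

0.00000001797 moles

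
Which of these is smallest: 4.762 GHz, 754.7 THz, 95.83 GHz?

4.762 GHz = 4762000000 Hz
754.7 THz = 754700000000000 Hz
95.83 GHz = 95830000000 Hz

4.762 GHz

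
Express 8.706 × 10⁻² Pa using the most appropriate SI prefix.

87.06 mPa

= 87.06 × 10⁻³ Pa; 10⁻³ is milli.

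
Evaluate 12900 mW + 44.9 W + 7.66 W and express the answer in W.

65.46 W

In W:
  12900 mW = 12900e-3 W = 12.9
  44.9 W → 44.9
  7.66 W → 7.66
Sum: 12.9 + 44.9 + 7.66 = 65.46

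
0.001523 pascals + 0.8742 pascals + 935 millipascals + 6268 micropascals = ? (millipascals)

1816.991 millipascals

In millipascals:
  0.001523 pascals = 0.001523 × 10^3 millipascals = 1.523
  0.8742 pascals = 0.8742 × 10^3 millipascals = 874.2
  935 millipascals → 935
  6268 micropascals = 6268 × 10^-3 millipascals = 6.268
Sum: 1.523 + 874.2 + 935 + 6.268 = 1816.991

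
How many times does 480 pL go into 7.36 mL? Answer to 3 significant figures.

15300000

(7.36e-3) / (480e-12) = 0.01533e9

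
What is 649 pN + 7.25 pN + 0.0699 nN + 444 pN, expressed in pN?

In pN:
  649 pN → 649
  7.25 pN → 7.25
  0.0699 nN = 0.0699e3 pN = 69.9
  444 pN → 444
Sum: 649 + 7.25 + 69.9 + 444 = 1170.15

1170.15 pN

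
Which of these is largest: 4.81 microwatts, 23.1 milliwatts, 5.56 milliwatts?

23.1 milliwatts

4.81 microwatts = 0.00000481 watts
23.1 milliwatts = 0.0231 watts
5.56 milliwatts = 0.00556 watts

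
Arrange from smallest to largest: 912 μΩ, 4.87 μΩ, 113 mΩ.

4.87 μΩ < 912 μΩ < 113 mΩ

912 μΩ = 0.000912 Ω
4.87 μΩ = 0.00000487 Ω
113 mΩ = 0.113 Ω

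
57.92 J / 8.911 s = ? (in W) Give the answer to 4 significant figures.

6.500 W

(57.92) / (8.911) = 6.49983 W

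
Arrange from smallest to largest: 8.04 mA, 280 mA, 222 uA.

222 uA < 8.04 mA < 280 mA

8.04 mA = 0.00804 A
280 mA = 0.28 A
222 uA = 0.000222 A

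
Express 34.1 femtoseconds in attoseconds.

34100 attoseconds

femto = 10⁻¹⁵, atto = 10⁻¹⁸; factor is 10³.
34.1 × 10³ = 34100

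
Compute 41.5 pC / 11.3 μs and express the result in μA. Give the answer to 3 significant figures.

3.67 μA

(41.5 × 10^-12) / (11.3 × 10^-6) = 3.6726 × 10^-6 A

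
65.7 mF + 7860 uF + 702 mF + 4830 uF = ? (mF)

In mF:
  65.7 mF → 65.7
  7860 uF = 7860e-3 mF = 7.86
  702 mF → 702
  4830 uF = 4830e-3 mF = 4.83
Sum: 65.7 + 7.86 + 702 + 4.83 = 780.39

780.39 mF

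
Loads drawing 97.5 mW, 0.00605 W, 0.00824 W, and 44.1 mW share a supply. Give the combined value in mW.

In mW:
  97.5 mW → 97.5
  0.00605 W = 0.00605e3 mW = 6.05
  0.00824 W = 0.00824e3 mW = 8.24
  44.1 mW → 44.1
Sum: 97.5 + 6.05 + 8.24 + 44.1 = 155.89

155.89 mW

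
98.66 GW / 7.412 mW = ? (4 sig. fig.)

13310000000000

(98.66 × 10^9) / (7.412 × 10^-3) = 13.311 × 10^12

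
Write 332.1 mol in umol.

332100000 umol

(no prefix) = 1e0, micro = 1e-6; factor is 1e6.
332.1 × 1e6 = 332100000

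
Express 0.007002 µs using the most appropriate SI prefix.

7.002 ns

= 7.002e-9 s; 1e-9 is nano.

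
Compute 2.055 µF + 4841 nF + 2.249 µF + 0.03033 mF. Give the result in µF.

39.475 µF

In µF:
  2.055 µF → 2.055
  4841 nF = 4841e-3 µF = 4.841
  2.249 µF → 2.249
  0.03033 mF = 0.03033e3 µF = 30.33
Sum: 2.055 + 4.841 + 2.249 + 30.33 = 39.475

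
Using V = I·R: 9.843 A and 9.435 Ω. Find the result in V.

9.843 × 9.435 = 92.868705 V

92.868705 V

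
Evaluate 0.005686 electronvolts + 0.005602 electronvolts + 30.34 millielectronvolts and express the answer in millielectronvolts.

41.628 millielectronvolts

In millielectronvolts:
  0.005686 electronvolts = 0.005686 × 10^3 millielectronvolts = 5.686
  0.005602 electronvolts = 0.005602 × 10^3 millielectronvolts = 5.602
  30.34 millielectronvolts → 30.34
Sum: 5.686 + 5.602 + 30.34 = 41.628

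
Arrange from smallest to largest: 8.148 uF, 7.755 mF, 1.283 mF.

8.148 uF = 0.000008148 F
7.755 mF = 0.007755 F
1.283 mF = 0.001283 F

8.148 uF < 1.283 mF < 7.755 mF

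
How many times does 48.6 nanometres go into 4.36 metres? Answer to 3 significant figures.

89700000

(4.36) / (48.6 × 10^-9) = 0.08971 × 10^9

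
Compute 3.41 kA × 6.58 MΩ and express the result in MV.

3.41e3 × 6.58e6 = 22.4378e9 V

22437.8 MV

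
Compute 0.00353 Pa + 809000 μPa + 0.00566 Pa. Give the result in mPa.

In mPa:
  0.00353 Pa = 0.00353e3 mPa = 3.53
  809000 μPa = 809000e-3 mPa = 809
  0.00566 Pa = 0.00566e3 mPa = 5.66
Sum: 3.53 + 809 + 5.66 = 818.19

818.19 mPa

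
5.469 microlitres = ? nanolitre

micro = 10^-6, nano = 10^-9; factor is 10^3.
5.469 × 10^3 = 5469

5469 nanolitres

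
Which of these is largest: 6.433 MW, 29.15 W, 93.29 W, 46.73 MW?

46.73 MW

6.433 MW = 6433000 W
29.15 W = 29.15 W
93.29 W = 93.29 W
46.73 MW = 46730000 W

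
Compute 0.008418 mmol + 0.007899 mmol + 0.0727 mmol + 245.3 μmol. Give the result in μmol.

334.317 μmol

In μmol:
  0.008418 mmol = 0.008418e3 μmol = 8.418
  0.007899 mmol = 0.007899e3 μmol = 7.899
  0.0727 mmol = 0.0727e3 μmol = 72.7
  245.3 μmol → 245.3
Sum: 8.418 + 7.899 + 72.7 + 245.3 = 334.317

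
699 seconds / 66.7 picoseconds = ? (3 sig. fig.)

(699) / (66.7 × 10^-12) = 10.48 × 10^12

10500000000000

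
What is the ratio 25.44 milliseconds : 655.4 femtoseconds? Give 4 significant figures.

38820000000

(25.44 × 10^-3) / (655.4 × 10^-15) = 0.038816 × 10^12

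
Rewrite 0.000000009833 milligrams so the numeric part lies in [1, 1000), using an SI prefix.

9.833 picograms

= 9.833e-12 grams; 1e-12 is pico.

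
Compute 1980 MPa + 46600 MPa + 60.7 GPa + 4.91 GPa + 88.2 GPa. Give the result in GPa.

In GPa:
  1980 MPa = 1980e-3 GPa = 1.98
  46600 MPa = 46600e-3 GPa = 46.6
  60.7 GPa → 60.7
  4.91 GPa → 4.91
  88.2 GPa → 88.2
Sum: 1.98 + 46.6 + 60.7 + 4.91 + 88.2 = 202.39

202.39 GPa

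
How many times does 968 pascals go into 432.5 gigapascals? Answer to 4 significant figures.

(432.5 × 10⁹) / (968) = 0.4468 × 10⁹

446800000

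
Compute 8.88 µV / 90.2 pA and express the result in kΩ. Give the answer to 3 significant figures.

(8.88e-6) / (90.2e-12) = 0.098448e6 Ω

98.4 kΩ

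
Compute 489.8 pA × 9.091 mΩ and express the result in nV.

489.8e-12 × 9.091e-3 = 4452.7718e-15 V

0.0044527718 nV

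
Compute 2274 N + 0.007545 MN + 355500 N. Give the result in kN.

In kN:
  2274 N = 2274e-3 kN = 2.274
  0.007545 MN = 0.007545e3 kN = 7.545
  355500 N = 355500e-3 kN = 355.5
Sum: 2.274 + 7.545 + 355.5 = 365.319

365.319 kN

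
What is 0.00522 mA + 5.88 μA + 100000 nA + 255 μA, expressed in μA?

In μA:
  0.00522 mA = 0.00522 × 10^3 μA = 5.22
  5.88 μA → 5.88
  100000 nA = 100000 × 10^-3 μA = 100
  255 μA → 255
Sum: 5.22 + 5.88 + 100 + 255 = 366.1

366.1 μA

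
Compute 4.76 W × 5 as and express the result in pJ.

0.0000238 pJ

4.76 × 5e-18 = 23.8e-18 J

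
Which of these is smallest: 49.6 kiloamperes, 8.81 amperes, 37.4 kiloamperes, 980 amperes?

49.6 kiloamperes = 49600 amperes
8.81 amperes = 8.81 amperes
37.4 kiloamperes = 37400 amperes
980 amperes = 980 amperes

8.81 amperes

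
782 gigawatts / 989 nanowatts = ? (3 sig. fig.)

791000000000000000

(782e9) / (989e-9) = 0.7907e18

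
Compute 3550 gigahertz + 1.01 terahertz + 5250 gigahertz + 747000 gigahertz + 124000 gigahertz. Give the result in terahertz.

880.81 terahertz

In terahertz:
  3550 gigahertz = 3550 × 10^-3 terahertz = 3.55
  1.01 terahertz → 1.01
  5250 gigahertz = 5250 × 10^-3 terahertz = 5.25
  747000 gigahertz = 747000 × 10^-3 terahertz = 747
  124000 gigahertz = 124000 × 10^-3 terahertz = 124
Sum: 3.55 + 1.01 + 5.25 + 747 + 124 = 880.81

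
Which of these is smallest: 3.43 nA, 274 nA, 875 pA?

875 pA

3.43 nA = 0.00000000343 A
274 nA = 0.000000274 A
875 pA = 0.000000000875 A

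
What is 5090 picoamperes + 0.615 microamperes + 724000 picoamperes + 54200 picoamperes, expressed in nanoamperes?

1398.29 nanoamperes

In nanoamperes:
  5090 picoamperes = 5090e-3 nanoamperes = 5.09
  0.615 microamperes = 0.615e3 nanoamperes = 615
  724000 picoamperes = 724000e-3 nanoamperes = 724
  54200 picoamperes = 54200e-3 nanoamperes = 54.2
Sum: 5.09 + 615 + 724 + 54.2 = 1398.29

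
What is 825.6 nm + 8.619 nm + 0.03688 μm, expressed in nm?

In nm:
  825.6 nm → 825.6
  8.619 nm → 8.619
  0.03688 μm = 0.03688 × 10³ nm = 36.88
Sum: 825.6 + 8.619 + 36.88 = 871.099

871.099 nm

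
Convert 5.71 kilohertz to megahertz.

kilo = 10³, mega = 10⁶; factor is 10⁻³.
5.71 × 10⁻³ = 0.00571

0.00571 megahertz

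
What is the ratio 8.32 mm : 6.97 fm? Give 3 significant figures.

1190000000000

(8.32 × 10⁻³) / (6.97 × 10⁻¹⁵) = 1.194 × 10¹²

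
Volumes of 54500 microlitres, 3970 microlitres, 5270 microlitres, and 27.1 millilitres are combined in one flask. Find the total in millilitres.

90.84 millilitres

In millilitres:
  54500 microlitres = 54500 × 10^-3 millilitres = 54.5
  3970 microlitres = 3970 × 10^-3 millilitres = 3.97
  5270 microlitres = 5270 × 10^-3 millilitres = 5.27
  27.1 millilitres → 27.1
Sum: 54.5 + 3.97 + 5.27 + 27.1 = 90.84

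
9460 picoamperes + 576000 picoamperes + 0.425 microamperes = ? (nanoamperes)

In nanoamperes:
  9460 picoamperes = 9460 × 10⁻³ nanoamperes = 9.46
  576000 picoamperes = 576000 × 10⁻³ nanoamperes = 576
  0.425 microamperes = 0.425 × 10³ nanoamperes = 425
Sum: 9.46 + 576 + 425 = 1010.46

1010.46 nanoamperes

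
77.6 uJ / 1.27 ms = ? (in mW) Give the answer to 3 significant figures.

(77.6 × 10^-6) / (1.27 × 10^-3) = 61.102 × 10^-3 W

61.1 mW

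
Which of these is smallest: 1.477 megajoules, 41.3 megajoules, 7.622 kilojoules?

7.622 kilojoules

1.477 megajoules = 1477000 joules
41.3 megajoules = 41300000 joules
7.622 kilojoules = 7622 joules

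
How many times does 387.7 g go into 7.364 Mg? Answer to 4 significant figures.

(7.364e6) / (387.7) = 0.018994e6

18990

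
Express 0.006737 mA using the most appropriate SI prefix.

= 6.737 × 10⁻⁶ A; 10⁻⁶ is micro.

6.737 µA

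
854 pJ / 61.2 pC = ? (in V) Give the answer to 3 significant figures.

(854 × 10⁻¹²) / (61.2 × 10⁻¹²) = 13.954 V

14.0 V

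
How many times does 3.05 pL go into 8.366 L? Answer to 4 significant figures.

(8.366) / (3.05e-12) = 2.743e12

2743000000000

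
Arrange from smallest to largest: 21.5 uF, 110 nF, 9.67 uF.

21.5 uF = 0.0000215 F
110 nF = 0.00000011 F
9.67 uF = 0.00000967 F

110 nF < 9.67 uF < 21.5 uF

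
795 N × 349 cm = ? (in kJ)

2.77455 kJ

795 × 349e-2 = 277455e-2 J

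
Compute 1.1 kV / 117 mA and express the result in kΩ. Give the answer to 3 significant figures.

9.40 kΩ

(1.1 × 10³) / (117 × 10⁻³) = 0.0094017 × 10⁶ Ω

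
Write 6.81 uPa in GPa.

0.00000000000000681 GPa

micro = 1e-6, giga = 1e9; factor is 1e-15.
6.81 × 1e-15 = 0.00000000000000681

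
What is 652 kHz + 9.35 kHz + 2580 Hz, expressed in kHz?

In kHz:
  652 kHz → 652
  9.35 kHz → 9.35
  2580 Hz = 2580 × 10^-3 kHz = 2.58
Sum: 652 + 9.35 + 2.58 = 663.93

663.93 kHz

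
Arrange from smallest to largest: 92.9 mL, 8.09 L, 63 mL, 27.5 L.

92.9 mL = 0.0929 L
8.09 L = 8.09 L
63 mL = 0.063 L
27.5 L = 27.5 L

63 mL < 92.9 mL < 8.09 L < 27.5 L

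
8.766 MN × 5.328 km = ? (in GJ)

8.766 × 10⁶ × 5.328 × 10³ = 46.705248 × 10⁹ J

46.705248 GJ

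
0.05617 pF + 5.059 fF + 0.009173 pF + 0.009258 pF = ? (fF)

In fF:
  0.05617 pF = 0.05617 × 10^3 fF = 56.17
  5.059 fF → 5.059
  0.009173 pF = 0.009173 × 10^3 fF = 9.173
  0.009258 pF = 0.009258 × 10^3 fF = 9.258
Sum: 56.17 + 5.059 + 9.173 + 9.258 = 79.66

79.66 fF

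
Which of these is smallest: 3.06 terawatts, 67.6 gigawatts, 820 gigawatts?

3.06 terawatts = 3060000000000 watts
67.6 gigawatts = 67600000000 watts
820 gigawatts = 820000000000 watts

67.6 gigawatts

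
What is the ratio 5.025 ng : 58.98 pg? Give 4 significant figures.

(5.025e-9) / (58.98e-12) = 0.085198e3

85.20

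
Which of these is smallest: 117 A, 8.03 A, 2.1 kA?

117 A = 117 A
8.03 A = 8.03 A
2.1 kA = 2100 A

8.03 A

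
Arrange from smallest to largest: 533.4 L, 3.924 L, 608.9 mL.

533.4 L = 533.4 L
3.924 L = 3.924 L
608.9 mL = 0.6089 L

608.9 mL < 3.924 L < 533.4 L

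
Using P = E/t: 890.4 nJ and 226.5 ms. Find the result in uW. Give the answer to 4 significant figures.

(890.4e-9) / (226.5e-3) = 3.93113e-6 W

3.931 uW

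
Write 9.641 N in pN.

9641000000000 pN

(no prefix) = 10⁰, pico = 10⁻¹²; factor is 10¹².
9.641 × 10¹² = 9641000000000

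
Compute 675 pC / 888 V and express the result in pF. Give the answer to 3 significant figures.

(675e-12) / (888) = 0.76014e-12 F

0.760 pF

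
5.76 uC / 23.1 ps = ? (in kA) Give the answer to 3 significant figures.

249 kA

(5.76 × 10^-6) / (23.1 × 10^-12) = 0.24935 × 10^6 A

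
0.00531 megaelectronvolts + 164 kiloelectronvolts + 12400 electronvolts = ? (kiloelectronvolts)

181.71 kiloelectronvolts

In kiloelectronvolts:
  0.00531 megaelectronvolts = 0.00531 × 10^3 kiloelectronvolts = 5.31
  164 kiloelectronvolts → 164
  12400 electronvolts = 12400 × 10^-3 kiloelectronvolts = 12.4
Sum: 5.31 + 164 + 12.4 = 181.71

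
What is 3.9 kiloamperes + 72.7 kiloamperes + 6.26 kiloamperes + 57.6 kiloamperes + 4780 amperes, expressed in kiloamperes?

145.24 kiloamperes

In kiloamperes:
  3.9 kiloamperes → 3.9
  72.7 kiloamperes → 72.7
  6.26 kiloamperes → 6.26
  57.6 kiloamperes → 57.6
  4780 amperes = 4780 × 10^-3 kiloamperes = 4.78
Sum: 3.9 + 72.7 + 6.26 + 57.6 + 4.78 = 145.24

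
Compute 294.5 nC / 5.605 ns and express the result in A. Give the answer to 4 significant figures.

(294.5e-9) / (5.605e-9) = 52.5424 A

52.54 A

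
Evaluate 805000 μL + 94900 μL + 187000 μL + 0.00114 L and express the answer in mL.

In mL:
  805000 μL = 805000 × 10⁻³ mL = 805
  94900 μL = 94900 × 10⁻³ mL = 94.9
  187000 μL = 187000 × 10⁻³ mL = 187
  0.00114 L = 0.00114 × 10³ mL = 1.14
Sum: 805 + 94.9 + 187 + 1.14 = 1088.04

1088.04 mL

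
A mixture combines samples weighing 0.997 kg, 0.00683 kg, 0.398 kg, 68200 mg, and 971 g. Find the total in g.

2441.03 g

In g:
  0.997 kg = 0.997e3 g = 997
  0.00683 kg = 0.00683e3 g = 6.83
  0.398 kg = 0.398e3 g = 398
  68200 mg = 68200e-3 g = 68.2
  971 g → 971
Sum: 997 + 6.83 + 398 + 68.2 + 971 = 2441.03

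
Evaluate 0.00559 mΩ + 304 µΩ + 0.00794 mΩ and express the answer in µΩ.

In µΩ:
  0.00559 mΩ = 0.00559 × 10^3 µΩ = 5.59
  304 µΩ → 304
  0.00794 mΩ = 0.00794 × 10^3 µΩ = 7.94
Sum: 5.59 + 304 + 7.94 = 317.53

317.53 µΩ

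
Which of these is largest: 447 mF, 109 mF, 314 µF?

447 mF = 0.447 F
109 mF = 0.109 F
314 µF = 0.000314 F

447 mF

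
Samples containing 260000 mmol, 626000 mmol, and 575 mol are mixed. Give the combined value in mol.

1461 mol

In mol:
  260000 mmol = 260000 × 10^-3 mol = 260
  626000 mmol = 626000 × 10^-3 mol = 626
  575 mol → 575
Sum: 260 + 626 + 575 = 1461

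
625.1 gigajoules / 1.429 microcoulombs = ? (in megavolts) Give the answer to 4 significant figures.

(625.1 × 10^9) / (1.429 × 10^-6) = 437.439 × 10^15 V

437400000000 megavolts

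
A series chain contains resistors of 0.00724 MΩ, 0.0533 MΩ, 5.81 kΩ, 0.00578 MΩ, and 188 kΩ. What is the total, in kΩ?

260.13 kΩ

In kΩ:
  0.00724 MΩ = 0.00724e3 kΩ = 7.24
  0.0533 MΩ = 0.0533e3 kΩ = 53.3
  5.81 kΩ → 5.81
  0.00578 MΩ = 0.00578e3 kΩ = 5.78
  188 kΩ → 188
Sum: 7.24 + 53.3 + 5.81 + 5.78 + 188 = 260.13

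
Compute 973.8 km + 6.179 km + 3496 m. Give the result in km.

In km:
  973.8 km → 973.8
  6.179 km → 6.179
  3496 m = 3496 × 10^-3 km = 3.496
Sum: 973.8 + 6.179 + 3.496 = 983.475

983.475 km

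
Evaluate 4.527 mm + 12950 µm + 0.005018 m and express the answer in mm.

In mm:
  4.527 mm → 4.527
  12950 µm = 12950 × 10^-3 mm = 12.95
  0.005018 m = 0.005018 × 10^3 mm = 5.018
Sum: 4.527 + 12.95 + 5.018 = 22.495

22.495 mm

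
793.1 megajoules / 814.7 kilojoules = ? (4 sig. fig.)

(793.1e6) / (814.7e3) = 0.97349e3

973.5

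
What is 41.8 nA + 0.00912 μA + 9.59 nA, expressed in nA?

60.51 nA

In nA:
  41.8 nA → 41.8
  0.00912 μA = 0.00912 × 10³ nA = 9.12
  9.59 nA → 9.59
Sum: 41.8 + 9.12 + 9.59 = 60.51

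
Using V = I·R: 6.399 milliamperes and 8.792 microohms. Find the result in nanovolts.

6.399e-3 × 8.792e-6 = 56.260008e-9 V

56.260008 nanovolts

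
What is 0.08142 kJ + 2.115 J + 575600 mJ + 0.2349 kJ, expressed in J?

In J:
  0.08142 kJ = 0.08142e3 J = 81.42
  2.115 J → 2.115
  575600 mJ = 575600e-3 J = 575.6
  0.2349 kJ = 0.2349e3 J = 234.9
Sum: 81.42 + 2.115 + 575.6 + 234.9 = 894.035

894.035 J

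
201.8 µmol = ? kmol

micro = 1e-6, kilo = 1e3; factor is 1e-9.
201.8 × 1e-9 = 0.0000002018

0.0000002018 kmol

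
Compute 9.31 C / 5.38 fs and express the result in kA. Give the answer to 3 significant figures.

1730000000000 kA

(9.31) / (5.38 × 10⁻¹⁵) = 1.7305 × 10¹⁵ A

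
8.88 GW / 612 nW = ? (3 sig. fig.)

(8.88 × 10⁹) / (612 × 10⁻⁹) = 0.01451 × 10¹⁸

14500000000000000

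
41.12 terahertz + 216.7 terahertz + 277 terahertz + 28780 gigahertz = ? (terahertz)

In terahertz:
  41.12 terahertz → 41.12
  216.7 terahertz → 216.7
  277 terahertz → 277
  28780 gigahertz = 28780 × 10⁻³ terahertz = 28.78
Sum: 41.12 + 216.7 + 277 + 28.78 = 563.6

563.6 terahertz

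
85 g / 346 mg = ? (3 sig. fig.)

(85) / (346 × 10⁻³) = 0.2457 × 10³

246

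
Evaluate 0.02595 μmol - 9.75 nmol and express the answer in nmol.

16.2 nmol

In nmol:
  0.02595 μmol = 0.02595e3 nmol = 25.95
  9.75 nmol → 9.75
Difference: 25.95 - 9.75 = 16.2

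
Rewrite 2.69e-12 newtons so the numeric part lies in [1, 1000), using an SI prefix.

2.69 piconewtons

= 2.69e-12 newtons; 1e-12 is pico.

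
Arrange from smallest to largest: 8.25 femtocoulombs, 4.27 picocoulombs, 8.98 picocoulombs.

8.25 femtocoulombs = 0.00000000000000825 coulombs
4.27 picocoulombs = 0.00000000000427 coulombs
8.98 picocoulombs = 0.00000000000898 coulombs

8.25 femtocoulombs < 4.27 picocoulombs < 8.98 picocoulombs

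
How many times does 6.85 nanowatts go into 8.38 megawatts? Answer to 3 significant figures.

(8.38 × 10⁶) / (6.85 × 10⁻⁹) = 1.223 × 10¹⁵

1220000000000000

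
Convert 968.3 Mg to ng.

mega = 10^6, nano = 10^-9; factor is 10^15.
968.3 × 10^15 = 968300000000000000

968300000000000000 ng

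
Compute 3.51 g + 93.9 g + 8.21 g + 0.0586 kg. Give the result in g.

In g:
  3.51 g → 3.51
  93.9 g → 93.9
  8.21 g → 8.21
  0.0586 kg = 0.0586e3 g = 58.6
Sum: 3.51 + 93.9 + 8.21 + 58.6 = 164.22

164.22 g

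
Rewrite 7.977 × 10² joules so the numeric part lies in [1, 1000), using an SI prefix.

= 797.7 joules; mantissa already in [1, 1000).

797.7 joules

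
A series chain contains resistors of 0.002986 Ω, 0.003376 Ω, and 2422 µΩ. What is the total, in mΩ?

8.784 mΩ

In mΩ:
  0.002986 Ω = 0.002986 × 10³ mΩ = 2.986
  0.003376 Ω = 0.003376 × 10³ mΩ = 3.376
  2422 µΩ = 2422 × 10⁻³ mΩ = 2.422
Sum: 2.986 + 3.376 + 2.422 = 8.784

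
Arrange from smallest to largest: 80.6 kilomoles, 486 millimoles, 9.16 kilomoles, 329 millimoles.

80.6 kilomoles = 80600 moles
486 millimoles = 0.486 moles
9.16 kilomoles = 9160 moles
329 millimoles = 0.329 moles

329 millimoles < 486 millimoles < 9.16 kilomoles < 80.6 kilomoles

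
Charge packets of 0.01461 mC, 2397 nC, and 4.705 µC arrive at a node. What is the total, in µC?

In µC:
  0.01461 mC = 0.01461 × 10³ µC = 14.61
  2397 nC = 2397 × 10⁻³ µC = 2.397
  4.705 µC → 4.705
Sum: 14.61 + 2.397 + 4.705 = 21.712

21.712 µC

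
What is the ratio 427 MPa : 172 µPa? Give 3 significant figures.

(427e6) / (172e-6) = 2.483e12

2480000000000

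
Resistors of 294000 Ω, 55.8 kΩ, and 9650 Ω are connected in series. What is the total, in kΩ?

359.45 kΩ

In kΩ:
  294000 Ω = 294000e-3 kΩ = 294
  55.8 kΩ → 55.8
  9650 Ω = 9650e-3 kΩ = 9.65
Sum: 294 + 55.8 + 9.65 = 359.45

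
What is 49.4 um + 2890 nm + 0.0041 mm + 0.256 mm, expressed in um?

312.39 um

In um:
  49.4 um → 49.4
  2890 nm = 2890 × 10⁻³ um = 2.89
  0.0041 mm = 0.0041 × 10³ um = 4.1
  0.256 mm = 0.256 × 10³ um = 256
Sum: 49.4 + 2.89 + 4.1 + 256 = 312.39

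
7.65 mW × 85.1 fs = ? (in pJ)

0.000651015 pJ

7.65 × 10⁻³ × 85.1 × 10⁻¹⁵ = 651.015 × 10⁻¹⁸ J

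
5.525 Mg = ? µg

mega = 10^6, micro = 10^-6; factor is 10^12.
5.525 × 10^12 = 5525000000000

5525000000000 µg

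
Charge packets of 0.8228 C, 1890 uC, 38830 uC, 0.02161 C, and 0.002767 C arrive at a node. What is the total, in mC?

887.897 mC

In mC:
  0.8228 C = 0.8228 × 10^3 mC = 822.8
  1890 uC = 1890 × 10^-3 mC = 1.89
  38830 uC = 38830 × 10^-3 mC = 38.83
  0.02161 C = 0.02161 × 10^3 mC = 21.61
  0.002767 C = 0.002767 × 10^3 mC = 2.767
Sum: 822.8 + 1.89 + 38.83 + 21.61 + 2.767 = 887.897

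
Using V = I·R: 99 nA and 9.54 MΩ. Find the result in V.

0.94446 V

99 × 10⁻⁹ × 9.54 × 10⁶ = 944.46 × 10⁻³ V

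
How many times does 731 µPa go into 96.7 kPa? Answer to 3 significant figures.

132000000

(96.7 × 10³) / (731 × 10⁻⁶) = 0.1323 × 10⁹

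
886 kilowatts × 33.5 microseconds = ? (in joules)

886 × 10³ × 33.5 × 10⁻⁶ = 29681 × 10⁻³ J

29.681 joules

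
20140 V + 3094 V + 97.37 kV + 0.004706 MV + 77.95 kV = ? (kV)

In kV:
  20140 V = 20140e-3 kV = 20.14
  3094 V = 3094e-3 kV = 3.094
  97.37 kV → 97.37
  0.004706 MV = 0.004706e3 kV = 4.706
  77.95 kV → 77.95
Sum: 20.14 + 3.094 + 97.37 + 4.706 + 77.95 = 203.26

203.26 kV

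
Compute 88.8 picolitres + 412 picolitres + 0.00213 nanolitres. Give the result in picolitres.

502.93 picolitres

In picolitres:
  88.8 picolitres → 88.8
  412 picolitres → 412
  0.00213 nanolitres = 0.00213e3 picolitres = 2.13
Sum: 88.8 + 412 + 2.13 = 502.93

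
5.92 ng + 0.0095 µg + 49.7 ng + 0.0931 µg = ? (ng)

In ng:
  5.92 ng → 5.92
  0.0095 µg = 0.0095 × 10^3 ng = 9.5
  49.7 ng → 49.7
  0.0931 µg = 0.0931 × 10^3 ng = 93.1
Sum: 5.92 + 9.5 + 49.7 + 93.1 = 158.22

158.22 ng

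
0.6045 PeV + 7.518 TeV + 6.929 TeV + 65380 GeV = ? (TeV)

684.327 TeV

In TeV:
  0.6045 PeV = 0.6045 × 10^3 TeV = 604.5
  7.518 TeV → 7.518
  6.929 TeV → 6.929
  65380 GeV = 65380 × 10^-3 TeV = 65.38
Sum: 604.5 + 7.518 + 6.929 + 65.38 = 684.327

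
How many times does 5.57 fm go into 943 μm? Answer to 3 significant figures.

(943e-6) / (5.57e-15) = 169.3e9

169000000000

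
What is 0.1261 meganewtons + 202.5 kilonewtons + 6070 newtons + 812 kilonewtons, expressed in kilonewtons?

1146.67 kilonewtons

In kilonewtons:
  0.1261 meganewtons = 0.1261 × 10³ kilonewtons = 126.1
  202.5 kilonewtons → 202.5
  6070 newtons = 6070 × 10⁻³ kilonewtons = 6.07
  812 kilonewtons → 812
Sum: 126.1 + 202.5 + 6.07 + 812 = 1146.67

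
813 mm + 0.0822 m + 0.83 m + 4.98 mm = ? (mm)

1730.18 mm

In mm:
  813 mm → 813
  0.0822 m = 0.0822 × 10³ mm = 82.2
  0.83 m = 0.83 × 10³ mm = 830
  4.98 mm → 4.98
Sum: 813 + 82.2 + 830 + 4.98 = 1730.18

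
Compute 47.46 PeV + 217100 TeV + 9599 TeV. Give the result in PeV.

In PeV:
  47.46 PeV → 47.46
  217100 TeV = 217100 × 10^-3 PeV = 217.1
  9599 TeV = 9599 × 10^-3 PeV = 9.599
Sum: 47.46 + 217.1 + 9.599 = 274.159

274.159 PeV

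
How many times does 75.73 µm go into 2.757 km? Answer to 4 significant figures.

36410000

(2.757 × 10^3) / (75.73 × 10^-6) = 0.036406 × 10^9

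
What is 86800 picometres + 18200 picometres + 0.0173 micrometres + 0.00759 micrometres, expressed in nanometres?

129.89 nanometres

In nanometres:
  86800 picometres = 86800e-3 nanometres = 86.8
  18200 picometres = 18200e-3 nanometres = 18.2
  0.0173 micrometres = 0.0173e3 nanometres = 17.3
  0.00759 micrometres = 0.00759e3 nanometres = 7.59
Sum: 86.8 + 18.2 + 17.3 + 7.59 = 129.89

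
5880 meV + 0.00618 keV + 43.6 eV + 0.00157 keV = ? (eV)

57.23 eV

In eV:
  5880 meV = 5880e-3 eV = 5.88
  0.00618 keV = 0.00618e3 eV = 6.18
  43.6 eV → 43.6
  0.00157 keV = 0.00157e3 eV = 1.57
Sum: 5.88 + 6.18 + 43.6 + 1.57 = 57.23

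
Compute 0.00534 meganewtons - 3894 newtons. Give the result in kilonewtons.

In kilonewtons:
  0.00534 meganewtons = 0.00534 × 10³ kilonewtons = 5.34
  3894 newtons = 3894 × 10⁻³ kilonewtons = 3.894
Difference: 5.34 - 3.894 = 1.446

1.446 kilonewtons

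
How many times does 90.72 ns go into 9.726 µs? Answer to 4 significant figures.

(9.726 × 10⁻⁶) / (90.72 × 10⁻⁹) = 0.10721 × 10³

107.2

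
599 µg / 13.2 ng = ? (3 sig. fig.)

45400

(599 × 10⁻⁶) / (13.2 × 10⁻⁹) = 45.38 × 10³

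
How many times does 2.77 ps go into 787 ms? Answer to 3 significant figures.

(787 × 10^-3) / (2.77 × 10^-12) = 284.1 × 10^9

284000000000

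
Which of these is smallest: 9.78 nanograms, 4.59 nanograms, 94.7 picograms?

94.7 picograms

9.78 nanograms = 0.00000000978 grams
4.59 nanograms = 0.00000000459 grams
94.7 picograms = 0.0000000000947 grams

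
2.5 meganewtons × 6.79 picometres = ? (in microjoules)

16.975 microjoules

2.5 × 10^6 × 6.79 × 10^-12 = 16.975 × 10^-6 J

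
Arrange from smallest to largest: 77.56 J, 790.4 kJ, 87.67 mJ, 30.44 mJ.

30.44 mJ < 87.67 mJ < 77.56 J < 790.4 kJ

77.56 J = 77.56 J
790.4 kJ = 790400 J
87.67 mJ = 0.08767 J
30.44 mJ = 0.03044 J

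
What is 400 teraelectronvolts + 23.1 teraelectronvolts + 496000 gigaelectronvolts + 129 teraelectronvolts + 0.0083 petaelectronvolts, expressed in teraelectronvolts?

In teraelectronvolts:
  400 teraelectronvolts → 400
  23.1 teraelectronvolts → 23.1
  496000 gigaelectronvolts = 496000e-3 teraelectronvolts = 496
  129 teraelectronvolts → 129
  0.0083 petaelectronvolts = 0.0083e3 teraelectronvolts = 8.3
Sum: 400 + 23.1 + 496 + 129 + 8.3 = 1056.4

1056.4 teraelectronvolts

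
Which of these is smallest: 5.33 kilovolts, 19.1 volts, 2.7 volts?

5.33 kilovolts = 5330 volts
19.1 volts = 19.1 volts
2.7 volts = 2.7 volts

2.7 volts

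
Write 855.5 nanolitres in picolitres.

855500 picolitres

nano = 1e-9, pico = 1e-12; factor is 1e3.
855.5 × 1e3 = 855500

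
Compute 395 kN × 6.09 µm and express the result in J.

395e3 × 6.09e-6 = 2405.55e-3 J

2.40555 J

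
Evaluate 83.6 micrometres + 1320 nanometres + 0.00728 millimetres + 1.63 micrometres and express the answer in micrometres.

93.83 micrometres

In micrometres:
  83.6 micrometres → 83.6
  1320 nanometres = 1320 × 10^-3 micrometres = 1.32
  0.00728 millimetres = 0.00728 × 10^3 micrometres = 7.28
  1.63 micrometres → 1.63
Sum: 83.6 + 1.32 + 7.28 + 1.63 = 93.83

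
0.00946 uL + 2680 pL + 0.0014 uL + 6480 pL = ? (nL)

In nL:
  0.00946 uL = 0.00946 × 10^3 nL = 9.46
  2680 pL = 2680 × 10^-3 nL = 2.68
  0.0014 uL = 0.0014 × 10^3 nL = 1.4
  6480 pL = 6480 × 10^-3 nL = 6.48
Sum: 9.46 + 2.68 + 1.4 + 6.48 = 20.02

20.02 nL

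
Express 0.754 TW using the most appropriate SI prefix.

= 754 × 10^9 W; 10^9 is giga.

754 GW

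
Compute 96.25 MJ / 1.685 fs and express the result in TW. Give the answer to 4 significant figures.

(96.25 × 10⁶) / (1.685 × 10⁻¹⁵) = 57.1217 × 10²¹ W

57120000000 TW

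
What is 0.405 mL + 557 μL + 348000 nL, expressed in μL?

1310 μL

In μL:
  0.405 mL = 0.405 × 10³ μL = 405
  557 μL → 557
  348000 nL = 348000 × 10⁻³ μL = 348
Sum: 405 + 557 + 348 = 1310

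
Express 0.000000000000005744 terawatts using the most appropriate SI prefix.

5.744 milliwatts

= 5.744 × 10⁻³ watts; 10⁻³ is milli.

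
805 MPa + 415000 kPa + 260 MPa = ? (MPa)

1480 MPa

In MPa:
  805 MPa → 805
  415000 kPa = 415000 × 10⁻³ MPa = 415
  260 MPa → 260
Sum: 805 + 415 + 260 = 1480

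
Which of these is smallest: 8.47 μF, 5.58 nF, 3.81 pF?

3.81 pF

8.47 μF = 0.00000847 F
5.58 nF = 0.00000000558 F
3.81 pF = 0.00000000000381 F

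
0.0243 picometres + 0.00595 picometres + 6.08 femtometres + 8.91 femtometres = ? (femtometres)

45.24 femtometres

In femtometres:
  0.0243 picometres = 0.0243 × 10^3 femtometres = 24.3
  0.00595 picometres = 0.00595 × 10^3 femtometres = 5.95
  6.08 femtometres → 6.08
  8.91 femtometres → 8.91
Sum: 24.3 + 5.95 + 6.08 + 8.91 = 45.24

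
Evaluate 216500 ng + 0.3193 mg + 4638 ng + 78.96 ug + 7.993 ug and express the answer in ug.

627.391 ug

In ug:
  216500 ng = 216500 × 10⁻³ ug = 216.5
  0.3193 mg = 0.3193 × 10³ ug = 319.3
  4638 ng = 4638 × 10⁻³ ug = 4.638
  78.96 ug → 78.96
  7.993 ug → 7.993
Sum: 216.5 + 319.3 + 4.638 + 78.96 + 7.993 = 627.391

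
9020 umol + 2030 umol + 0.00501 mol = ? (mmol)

16.06 mmol

In mmol:
  9020 umol = 9020 × 10⁻³ mmol = 9.02
  2030 umol = 2030 × 10⁻³ mmol = 2.03
  0.00501 mol = 0.00501 × 10³ mmol = 5.01
Sum: 9.02 + 2.03 + 5.01 = 16.06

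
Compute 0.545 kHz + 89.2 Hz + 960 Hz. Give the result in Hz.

In Hz:
  0.545 kHz = 0.545 × 10³ Hz = 545
  89.2 Hz → 89.2
  960 Hz → 960
Sum: 545 + 89.2 + 960 = 1594.2

1594.2 Hz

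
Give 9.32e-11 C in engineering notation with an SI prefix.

= 93.2e-12 C; 1e-12 is pico.

93.2 pC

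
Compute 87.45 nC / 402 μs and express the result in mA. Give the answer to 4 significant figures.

(87.45 × 10⁻⁹) / (402 × 10⁻⁶) = 0.217537 × 10⁻³ A

0.2175 mA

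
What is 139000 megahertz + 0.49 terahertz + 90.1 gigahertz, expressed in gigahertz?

In gigahertz:
  139000 megahertz = 139000 × 10⁻³ gigahertz = 139
  0.49 terahertz = 0.49 × 10³ gigahertz = 490
  90.1 gigahertz → 90.1
Sum: 139 + 490 + 90.1 = 719.1

719.1 gigahertz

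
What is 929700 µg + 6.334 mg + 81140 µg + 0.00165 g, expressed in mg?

In mg:
  929700 µg = 929700 × 10^-3 mg = 929.7
  6.334 mg → 6.334
  81140 µg = 81140 × 10^-3 mg = 81.14
  0.00165 g = 0.00165 × 10^3 mg = 1.65
Sum: 929.7 + 6.334 + 81.14 + 1.65 = 1018.824

1018.824 mg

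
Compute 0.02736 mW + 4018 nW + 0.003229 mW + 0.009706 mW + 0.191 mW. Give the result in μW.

235.313 μW

In μW:
  0.02736 mW = 0.02736 × 10³ μW = 27.36
  4018 nW = 4018 × 10⁻³ μW = 4.018
  0.003229 mW = 0.003229 × 10³ μW = 3.229
  0.009706 mW = 0.009706 × 10³ μW = 9.706
  0.191 mW = 0.191 × 10³ μW = 191
Sum: 27.36 + 4.018 + 3.229 + 9.706 + 191 = 235.313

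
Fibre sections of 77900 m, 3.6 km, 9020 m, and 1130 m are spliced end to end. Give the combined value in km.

In km:
  77900 m = 77900 × 10⁻³ km = 77.9
  3.6 km → 3.6
  9020 m = 9020 × 10⁻³ km = 9.02
  1130 m = 1130 × 10⁻³ km = 1.13
Sum: 77.9 + 3.6 + 9.02 + 1.13 = 91.65

91.65 km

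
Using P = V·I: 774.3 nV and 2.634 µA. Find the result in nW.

774.3 × 10⁻⁹ × 2.634 × 10⁻⁶ = 2039.5062 × 10⁻¹⁵ W

0.0020395062 nW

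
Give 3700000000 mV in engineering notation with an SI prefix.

= 3.7e6 V; 1e6 is mega.

3.7 MV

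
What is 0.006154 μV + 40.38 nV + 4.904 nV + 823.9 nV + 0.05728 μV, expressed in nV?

932.618 nV

In nV:
  0.006154 μV = 0.006154 × 10³ nV = 6.154
  40.38 nV → 40.38
  4.904 nV → 4.904
  823.9 nV → 823.9
  0.05728 μV = 0.05728 × 10³ nV = 57.28
Sum: 6.154 + 40.38 + 4.904 + 823.9 + 57.28 = 932.618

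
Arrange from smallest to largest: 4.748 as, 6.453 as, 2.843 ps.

4.748 as < 6.453 as < 2.843 ps

4.748 as = 0.000000000000000004748 s
6.453 as = 0.000000000000000006453 s
2.843 ps = 0.000000000002843 s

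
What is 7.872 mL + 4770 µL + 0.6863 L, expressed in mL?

In mL:
  7.872 mL → 7.872
  4770 µL = 4770 × 10⁻³ mL = 4.77
  0.6863 L = 0.6863 × 10³ mL = 686.3
Sum: 7.872 + 4.77 + 686.3 = 698.942

698.942 mL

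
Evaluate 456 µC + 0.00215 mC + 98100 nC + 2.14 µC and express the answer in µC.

558.39 µC

In µC:
  456 µC → 456
  0.00215 mC = 0.00215 × 10^3 µC = 2.15
  98100 nC = 98100 × 10^-3 µC = 98.1
  2.14 µC → 2.14
Sum: 456 + 2.15 + 98.1 + 2.14 = 558.39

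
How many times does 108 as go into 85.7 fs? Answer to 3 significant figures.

(85.7 × 10⁻¹⁵) / (108 × 10⁻¹⁸) = 0.7935 × 10³

794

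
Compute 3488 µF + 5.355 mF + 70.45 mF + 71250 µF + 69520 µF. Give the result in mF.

220.063 mF

In mF:
  3488 µF = 3488 × 10⁻³ mF = 3.488
  5.355 mF → 5.355
  70.45 mF → 70.45
  71250 µF = 71250 × 10⁻³ mF = 71.25
  69520 µF = 69520 × 10⁻³ mF = 69.52
Sum: 3.488 + 5.355 + 70.45 + 71.25 + 69.52 = 220.063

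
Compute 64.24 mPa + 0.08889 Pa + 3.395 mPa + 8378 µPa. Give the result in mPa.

In mPa:
  64.24 mPa → 64.24
  0.08889 Pa = 0.08889 × 10^3 mPa = 88.89
  3.395 mPa → 3.395
  8378 µPa = 8378 × 10^-3 mPa = 8.378
Sum: 64.24 + 88.89 + 3.395 + 8.378 = 164.903

164.903 mPa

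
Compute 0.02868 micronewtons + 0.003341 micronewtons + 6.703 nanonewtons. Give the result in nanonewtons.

In nanonewtons:
  0.02868 micronewtons = 0.02868e3 nanonewtons = 28.68
  0.003341 micronewtons = 0.003341e3 nanonewtons = 3.341
  6.703 nanonewtons → 6.703
Sum: 28.68 + 3.341 + 6.703 = 38.724

38.724 nanonewtons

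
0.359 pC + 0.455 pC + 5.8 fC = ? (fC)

In fC:
  0.359 pC = 0.359e3 fC = 359
  0.455 pC = 0.455e3 fC = 455
  5.8 fC → 5.8
Sum: 359 + 455 + 5.8 = 819.8

819.8 fC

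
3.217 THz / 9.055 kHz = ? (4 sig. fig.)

355300000

(3.217 × 10¹²) / (9.055 × 10³) = 0.35527 × 10⁹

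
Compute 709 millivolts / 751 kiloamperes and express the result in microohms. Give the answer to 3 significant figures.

0.944 microohms

(709 × 10⁻³) / (751 × 10³) = 0.94407 × 10⁻⁶ Ω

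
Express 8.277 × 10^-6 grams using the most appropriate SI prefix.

8.277 micrograms

= 8.277 × 10^-6 grams; 10^-6 is micro.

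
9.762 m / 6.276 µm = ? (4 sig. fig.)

1555000

(9.762) / (6.276 × 10⁻⁶) = 1.5554 × 10⁶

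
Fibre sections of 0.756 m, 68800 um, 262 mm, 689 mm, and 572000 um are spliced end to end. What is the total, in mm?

In mm:
  0.756 m = 0.756 × 10³ mm = 756
  68800 um = 68800 × 10⁻³ mm = 68.8
  262 mm → 262
  689 mm → 689
  572000 um = 572000 × 10⁻³ mm = 572
Sum: 756 + 68.8 + 262 + 689 + 572 = 2347.8

2347.8 mm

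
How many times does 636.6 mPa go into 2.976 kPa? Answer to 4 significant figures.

4675

(2.976 × 10³) / (636.6 × 10⁻³) = 0.0046748 × 10⁶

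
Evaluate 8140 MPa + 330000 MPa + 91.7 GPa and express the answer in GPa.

In GPa:
  8140 MPa = 8140 × 10^-3 GPa = 8.14
  330000 MPa = 330000 × 10^-3 GPa = 330
  91.7 GPa → 91.7
Sum: 8.14 + 330 + 91.7 = 429.84

429.84 GPa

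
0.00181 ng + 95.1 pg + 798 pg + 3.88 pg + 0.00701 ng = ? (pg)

In pg:
  0.00181 ng = 0.00181 × 10³ pg = 1.81
  95.1 pg → 95.1
  798 pg → 798
  3.88 pg → 3.88
  0.00701 ng = 0.00701 × 10³ pg = 7.01
Sum: 1.81 + 95.1 + 798 + 3.88 + 7.01 = 905.8

905.8 pg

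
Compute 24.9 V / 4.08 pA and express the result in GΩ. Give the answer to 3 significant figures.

(24.9) / (4.08 × 10^-12) = 6.1029 × 10^12 Ω

6100 GΩ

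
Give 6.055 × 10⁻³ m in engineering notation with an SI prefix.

6.055 mm

= 6.055 × 10⁻³ m; 10⁻³ is milli.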